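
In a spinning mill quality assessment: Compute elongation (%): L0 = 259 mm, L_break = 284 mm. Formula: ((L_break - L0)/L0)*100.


Formula: Elongation (%) = ((L_break - L0) / L0) * 100
Step 1: Extension = 284 - 259 = 25 mm
Step 2: Elongation = (25 / 259) * 100
Step 3: Elongation = 0.096525 * 100 = 9.6525% ≈ 9.7%

9.7%


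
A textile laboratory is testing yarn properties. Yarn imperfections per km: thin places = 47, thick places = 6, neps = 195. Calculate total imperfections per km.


Formula: Total = thin places + thick places + neps
Total = 47 + 6 + 195
Total = 248 imperfections/km

248 imperfections/km


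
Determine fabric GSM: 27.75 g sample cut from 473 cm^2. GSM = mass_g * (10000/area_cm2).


Formula: GSM = mass_g / area_m2
Step 1: Convert area: 473 cm^2 = 473 / 10000 = 0.0473 m^2
Step 2: GSM = 27.75 g / 0.0473 m^2 = 586.7 g/m^2

586.7 g/m^2


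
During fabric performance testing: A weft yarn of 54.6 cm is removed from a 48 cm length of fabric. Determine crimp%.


Formula: Crimp% = ((L_yarn - L_fabric) / L_fabric) * 100
Step 1: Extension = 54.6 - 48 = 6.6 cm
Step 2: Crimp% = (6.6 / 48) * 100
Step 3: Crimp% = 0.1375 * 100 = 13.75% ≈ 13.8%

13.8%


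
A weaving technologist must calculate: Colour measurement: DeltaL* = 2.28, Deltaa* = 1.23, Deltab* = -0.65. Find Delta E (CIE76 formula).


Formula: Delta E = sqrt(dL*^2 + da*^2 + db*^2)
Step 1: dL*^2 = 2.28^2 = 5.1984
Step 2: da*^2 = 1.23^2 = 1.5129
Step 3: db*^2 = (-0.65)^2 = 0.4225
Step 4: Sum = 5.1984 + 1.5129 + 0.4225 = 7.1338
Step 5: Delta E = sqrt(7.1338) = 2.67

2.67 Delta E


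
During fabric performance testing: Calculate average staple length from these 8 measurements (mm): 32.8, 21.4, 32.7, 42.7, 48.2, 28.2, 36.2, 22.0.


Formula: Mean = sum of lengths / count
Sum = 32.8 + 21.4 + 32.7 + 42.7 + 48.2 + 28.2 + 36.2 + 22.0
Sum = 264.2 mm
Mean = 264.2 / 8 = 33.03 mm

33.03 mm


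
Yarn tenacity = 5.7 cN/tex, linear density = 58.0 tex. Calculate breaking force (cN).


Formula: Breaking force = Tenacity * Linear density
F = 5.7 cN/tex * 58.0 tex
F = 330.60 cN

330.60 cN


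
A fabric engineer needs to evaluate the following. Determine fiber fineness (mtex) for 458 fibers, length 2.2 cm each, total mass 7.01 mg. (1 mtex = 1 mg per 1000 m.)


Formula: fineness (mtex) = mass (mg) / total length (km) = (mass_mg / total_length_m) * 1000
Step 1: Convert fiber length: 2.2 cm = 0.022 m
Step 2: Total fiber length = 458 * 0.022 = 10.076 m
Step 3: Linear density = 7.01 mg / 10.076 m = 0.6957 mg/m
Step 4: fineness = 0.6957 * 1000 = 695.7 mtex

695.7 mtex


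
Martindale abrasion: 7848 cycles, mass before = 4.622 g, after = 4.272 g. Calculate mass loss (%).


Formula: Mass loss% = ((m_before - m_after) / m_before) * 100
Step 1: Mass loss = 4.622 - 4.272 = 0.35 g
Step 2: Ratio = 0.35 / 4.622 = 0.0757248
Step 3: Mass loss% = 0.0757248 * 100 = 7.57248% ≈ 7.57%

7.57%


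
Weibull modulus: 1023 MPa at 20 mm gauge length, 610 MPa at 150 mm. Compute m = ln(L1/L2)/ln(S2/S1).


Formula: m = ln(L1/L2) / ln(S2/S1)
Step 1: ln(L1/L2) = ln(20/150) = -2.01490
Step 2: S2/S1 = 610/1023 = 0.59629
Step 3: ln(S2/S1) = ln(0.59629) = -0.51703
Step 4: m = -2.01490 / -0.51703 = 3.90

3.90 (Weibull m)


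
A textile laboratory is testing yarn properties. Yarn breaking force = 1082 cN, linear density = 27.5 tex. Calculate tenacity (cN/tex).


Formula: Tenacity = Breaking force / Linear density
Tenacity = 1082 cN / 27.5 tex
Tenacity = 39.35 cN/tex

39.35 cN/tex


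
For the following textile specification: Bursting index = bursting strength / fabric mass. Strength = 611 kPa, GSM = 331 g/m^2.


Formula: Bursting Index = Bursting Strength / Fabric GSM
BI = 611 kPa / 331 g/m^2
BI = 1.846 kPa/(g/m^2)

1.846 kPa/(g/m^2)


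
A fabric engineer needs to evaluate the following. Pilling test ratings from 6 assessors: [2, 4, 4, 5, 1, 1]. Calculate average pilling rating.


Formula: Mean = sum / count
Sum = 2 + 4 + 4 + 5 + 1 + 1 = 17
Mean = 17 / 6 = 2.8

2.8


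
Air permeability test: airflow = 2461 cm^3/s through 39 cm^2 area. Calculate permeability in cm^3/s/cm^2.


Formula: Air Permeability = Airflow / Test Area
AP = 2461 cm^3/s / 39 cm^2
AP = 63.1 cm^3/s/cm^2

63.1 cm^3/s/cm^2


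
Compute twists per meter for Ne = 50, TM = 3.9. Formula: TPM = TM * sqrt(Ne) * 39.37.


Formula: TPM = TM * sqrt(Ne) * 39.37
Step 1: sqrt(Ne) = sqrt(50) = 7.0711
Step 2: TM * sqrt(Ne) = 3.9 * 7.0711 = 27.5773
Step 3: TPM = 27.5773 * 39.37 = 1086 twists/m

1086 twists/m


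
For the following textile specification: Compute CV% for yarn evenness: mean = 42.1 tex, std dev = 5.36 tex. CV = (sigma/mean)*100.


Formula: CV% = (standard deviation / mean) * 100
Step 1: Ratio = 5.36 / 42.1 = 0.127316
Step 2: CV% = 0.127316 * 100 = 12.7316% ≈ 12.7%

12.7%


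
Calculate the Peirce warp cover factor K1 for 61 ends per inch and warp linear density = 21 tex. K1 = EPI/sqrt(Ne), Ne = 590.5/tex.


Formula: K1 = EPI / sqrt(Ne), with Ne = 590.5 / tex_warp
Step 1: Ne = 590.5 / 21 = 28.119
Step 2: sqrt(Ne) = sqrt(28.119) = 5.3027
Step 3: K1 = 61 / 5.3027 = 11.5

11.5


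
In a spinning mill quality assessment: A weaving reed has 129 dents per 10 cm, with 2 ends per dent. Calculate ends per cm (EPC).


Formula: EPC = (dents per 10 cm * ends per dent) / 10
Step 1: Total ends per 10 cm = 129 * 2 = 258
Step 2: EPC = 258 / 10 = 25.8 ends/cm

25.8 ends/cm


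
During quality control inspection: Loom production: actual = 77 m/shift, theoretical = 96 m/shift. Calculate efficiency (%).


Formula: Efficiency% = (Actual output / Theoretical output) * 100
Efficiency% = (77 / 96) * 100
Efficiency% = 0.802083 * 100 = 80.2083% ≈ 80.2%

80.2%


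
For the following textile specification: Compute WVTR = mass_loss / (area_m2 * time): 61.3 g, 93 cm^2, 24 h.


Formula: WVTR = mass_loss / (area * time)
Step 1: Convert area: 93 cm^2 = 0.0093 m^2
Step 2: WVTR = 61.3 g / (0.0093 m^2 * 24 h)
Step 3: WVTR = 61.3 / 0.2232 = 274.6 g/m^2/h

274.6 g/m^2/h


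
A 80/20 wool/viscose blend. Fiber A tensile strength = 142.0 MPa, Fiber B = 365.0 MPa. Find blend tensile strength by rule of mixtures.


Formula: Blend property = (fraction_A * property_A) + (fraction_B * property_B)
Step 1: Contribution A = 80/100 * 142.0 MPa = 113.6 MPa
Step 2: Contribution B = 20/100 * 365.0 MPa = 73.0 MPa
Step 3: Blend tensile strength = 113.6 + 73.0 = 186.6 MPa

186.6 MPa


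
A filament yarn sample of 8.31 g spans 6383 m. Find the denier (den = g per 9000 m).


Formula: den = (mass_g / length_m) * 9000
Substituting: den = (8.31 / 6383) * 9000
Intermediate: 8.31 / 6383 = 0.0013019 g/m
den = 0.0013019 * 9000 = 11.7 denier

11.7 denier


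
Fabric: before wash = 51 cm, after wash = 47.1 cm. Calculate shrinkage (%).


Formula: Shrinkage% = ((L_before - L_after) / L_before) * 100
Step 1: Shrinkage = 51 - 47.1 = 3.9 cm
Step 2: Shrinkage% = (3.9 / 51) * 100
Step 3: Shrinkage% = 0.076471 * 100 = 7.6471% ≈ 7.6%

7.6%


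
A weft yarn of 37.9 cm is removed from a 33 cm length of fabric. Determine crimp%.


Formula: Crimp% = ((L_yarn - L_fabric) / L_fabric) * 100
Step 1: Extension = 37.9 - 33 = 4.9 cm
Step 2: Crimp% = (4.9 / 33) * 100
Step 3: Crimp% = 0.148485 * 100 = 14.8485% ≈ 14.8%

14.8%


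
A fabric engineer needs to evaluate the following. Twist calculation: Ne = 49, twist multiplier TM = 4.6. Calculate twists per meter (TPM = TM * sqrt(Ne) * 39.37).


Formula: TPM = TM * sqrt(Ne) * 39.37
Step 1: sqrt(Ne) = sqrt(49) = 7
Step 2: TM * sqrt(Ne) = 4.6 * 7 = 32.2
Step 3: TPM = 32.2 * 39.37 = 1268 twists/m

1268 twists/m


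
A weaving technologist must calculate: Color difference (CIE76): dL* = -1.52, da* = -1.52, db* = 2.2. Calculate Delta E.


Formula: Delta E = sqrt(dL*^2 + da*^2 + db*^2)
Step 1: dL*^2 = (-1.52)^2 = 2.3104
Step 2: da*^2 = (-1.52)^2 = 2.3104
Step 3: db*^2 = 2.2^2 = 4.84
Step 4: Sum = 2.3104 + 2.3104 + 4.84 = 9.4608
Step 5: Delta E = sqrt(9.4608) = 3.08

3.08 Delta E


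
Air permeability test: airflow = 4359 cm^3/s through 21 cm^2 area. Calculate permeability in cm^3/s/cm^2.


Formula: Air Permeability = Airflow / Test Area
AP = 4359 cm^3/s / 21 cm^2
AP = 207.6 cm^3/s/cm^2

207.6 cm^3/s/cm^2


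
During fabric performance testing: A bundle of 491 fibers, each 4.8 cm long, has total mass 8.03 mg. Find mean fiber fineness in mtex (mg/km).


Formula: fineness (mtex) = mass (mg) / total length (km) = (mass_mg / total_length_m) * 1000
Step 1: Convert fiber length: 4.8 cm = 0.048 m
Step 2: Total fiber length = 491 * 0.048 = 23.568 m
Step 3: Linear density = 8.03 mg / 23.568 m = 0.3407 mg/m
Step 4: fineness = 0.3407 * 1000 = 340.7 mtex

340.7 mtex


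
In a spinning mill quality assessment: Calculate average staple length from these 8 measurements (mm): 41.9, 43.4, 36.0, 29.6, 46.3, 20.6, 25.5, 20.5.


Formula: Mean = sum of lengths / count
Sum = 41.9 + 43.4 + 36.0 + 29.6 + 46.3 + 20.6 + 25.5 + 20.5
Sum = 263.8 mm
Mean = 263.8 / 8 = 32.98 mm

32.98 mm


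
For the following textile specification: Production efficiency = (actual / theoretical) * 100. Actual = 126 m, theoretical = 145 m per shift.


Formula: Efficiency% = (Actual output / Theoretical output) * 100
Efficiency% = (126 / 145) * 100
Efficiency% = 0.868966 * 100 = 86.8966% ≈ 86.9%

86.9%


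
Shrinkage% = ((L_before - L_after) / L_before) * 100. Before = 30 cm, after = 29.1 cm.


Formula: Shrinkage% = ((L_before - L_after) / L_before) * 100
Step 1: Shrinkage = 30 - 29.1 = 0.9 cm
Step 2: Shrinkage% = (0.9 / 30) * 100
Step 3: Shrinkage% = 0.03 * 100 = 3.0%

3.0%


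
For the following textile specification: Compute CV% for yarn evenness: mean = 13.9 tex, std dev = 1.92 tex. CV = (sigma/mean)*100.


Formula: CV% = (standard deviation / mean) * 100
Step 1: Ratio = 1.92 / 13.9 = 0.138129
Step 2: CV% = 0.138129 * 100 = 13.8129% ≈ 13.8%

13.8%


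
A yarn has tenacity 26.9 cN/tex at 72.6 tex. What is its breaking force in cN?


Formula: Breaking force = Tenacity * Linear density
F = 26.9 cN/tex * 72.6 tex
F = 1952.94 cN

1952.94 cN


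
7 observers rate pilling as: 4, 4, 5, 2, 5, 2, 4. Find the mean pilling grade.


Formula: Mean = sum / count
Sum = 4 + 4 + 5 + 2 + 5 + 2 + 4 = 26
Mean = 26 / 7 = 3.7

3.7


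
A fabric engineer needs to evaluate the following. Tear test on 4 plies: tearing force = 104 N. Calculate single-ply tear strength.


Formula: Per-ply strength = Total force / Number of plies
Per-ply = 104 N / 4
Per-ply = 26 N

26 N


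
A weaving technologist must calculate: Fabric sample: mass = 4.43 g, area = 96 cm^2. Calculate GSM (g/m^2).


Formula: GSM = mass_g / area_m2
Step 1: Convert area: 96 cm^2 = 96 / 10000 = 0.0096 m^2
Step 2: GSM = 4.43 g / 0.0096 m^2 = 461.5 g/m^2

461.5 g/m^2


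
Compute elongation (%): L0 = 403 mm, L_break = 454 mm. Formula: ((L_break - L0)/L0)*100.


Formula: Elongation (%) = ((L_break - L0) / L0) * 100
Step 1: Extension = 454 - 403 = 51 mm
Step 2: Elongation = (51 / 403) * 100
Step 3: Elongation = 0.126551 * 100 = 12.6551% ≈ 12.7%

12.7%


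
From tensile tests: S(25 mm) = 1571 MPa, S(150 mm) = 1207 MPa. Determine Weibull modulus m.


Formula: m = ln(L1/L2) / ln(S2/S1)
Step 1: ln(L1/L2) = ln(25/150) = -1.79176
Step 2: S2/S1 = 1207/1571 = 0.7683
Step 3: ln(S2/S1) = ln(0.7683) = -0.26357
Step 4: m = -1.79176 / -0.26357 = 6.80

6.80 (Weibull m)


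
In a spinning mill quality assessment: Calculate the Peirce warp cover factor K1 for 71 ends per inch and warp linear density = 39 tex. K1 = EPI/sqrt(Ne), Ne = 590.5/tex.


Formula: K1 = EPI / sqrt(Ne), with Ne = 590.5 / tex_warp
Step 1: Ne = 590.5 / 39 = 15.141
Step 2: sqrt(Ne) = sqrt(15.141) = 3.8911
Step 3: K1 = 71 / 3.8911 = 18.2

18.2


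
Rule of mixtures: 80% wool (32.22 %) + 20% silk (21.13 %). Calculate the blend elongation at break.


Formula: Blend property = (fraction_A * property_A) + (fraction_B * property_B)
Step 1: Contribution A = 80/100 * 32.22 % = 25.776 %
Step 2: Contribution B = 20/100 * 21.13 % = 4.226 %
Step 3: Blend elongation at break = 25.776 + 4.226 = 30.002 %

30.002 %


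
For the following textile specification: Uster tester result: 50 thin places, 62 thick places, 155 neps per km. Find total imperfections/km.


Formula: Total = thin places + thick places + neps
Total = 50 + 62 + 155
Total = 267 imperfections/km

267 imperfections/km


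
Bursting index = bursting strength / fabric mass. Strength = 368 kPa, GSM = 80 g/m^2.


Formula: Bursting Index = Bursting Strength / Fabric GSM
BI = 368 kPa / 80 g/m^2
BI = 4.600 kPa/(g/m^2)

4.600 kPa/(g/m^2)


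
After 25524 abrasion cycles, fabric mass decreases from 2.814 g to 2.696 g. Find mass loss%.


Formula: Mass loss% = ((m_before - m_after) / m_before) * 100
Step 1: Mass loss = 2.814 - 2.696 = 0.118 g
Step 2: Ratio = 0.118 / 2.814 = 0.0419332
Step 3: Mass loss% = 0.0419332 * 100 = 4.19332% ≈ 4.19%

4.19%


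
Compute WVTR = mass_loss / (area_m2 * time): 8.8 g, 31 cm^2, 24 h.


Formula: WVTR = mass_loss / (area * time)
Step 1: Convert area: 31 cm^2 = 0.0031 m^2
Step 2: WVTR = 8.8 g / (0.0031 m^2 * 24 h)
Step 3: WVTR = 8.8 / 0.0744 = 118.3 g/m^2/h

118.3 g/m^2/h


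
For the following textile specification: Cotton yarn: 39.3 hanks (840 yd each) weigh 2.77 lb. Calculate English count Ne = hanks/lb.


Formula: Ne = hanks / mass_lb
Substituting: Ne = 39.3 / 2.77
Ne = 14.2

14.2 Ne


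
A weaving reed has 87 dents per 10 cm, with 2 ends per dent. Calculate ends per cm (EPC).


Formula: EPC = (dents per 10 cm * ends per dent) / 10
Step 1: Total ends per 10 cm = 87 * 2 = 174
Step 2: EPC = 174 / 10 = 17.4 ends/cm

17.4 ends/cm


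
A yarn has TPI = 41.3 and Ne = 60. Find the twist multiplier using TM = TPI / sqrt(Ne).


Formula: TM = TPI / sqrt(Ne)
Step 1: sqrt(Ne) = sqrt(60) = 7.746
Step 2: TM = 41.3 / 7.746 = 5.33

5.33 TM


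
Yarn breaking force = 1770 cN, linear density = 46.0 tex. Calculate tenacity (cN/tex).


Formula: Tenacity = Breaking force / Linear density
Tenacity = 1770 cN / 46.0 tex
Tenacity = 38.48 cN/tex

38.48 cN/tex


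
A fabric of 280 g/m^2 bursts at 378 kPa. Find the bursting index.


Formula: Bursting Index = Bursting Strength / Fabric GSM
BI = 378 kPa / 280 g/m^2
BI = 1.350 kPa/(g/m^2)

1.350 kPa/(g/m^2)


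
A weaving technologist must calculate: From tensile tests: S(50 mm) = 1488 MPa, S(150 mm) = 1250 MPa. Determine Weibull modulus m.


Formula: m = ln(L1/L2) / ln(S2/S1)
Step 1: ln(L1/L2) = ln(50/150) = -1.09861
Step 2: S2/S1 = 1250/1488 = 0.84005
Step 3: ln(S2/S1) = ln(0.84005) = -0.17429
Step 4: m = -1.09861 / -0.17429 = 6.30

6.30 (Weibull m)


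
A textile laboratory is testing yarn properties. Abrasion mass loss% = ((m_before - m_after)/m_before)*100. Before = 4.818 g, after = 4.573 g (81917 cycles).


Formula: Mass loss% = ((m_before - m_after) / m_before) * 100
Step 1: Mass loss = 4.818 - 4.573 = 0.245 g
Step 2: Ratio = 0.245 / 4.818 = 0.050851
Step 3: Mass loss% = 0.050851 * 100 = 5.0851% ≈ 5.09%

5.09%


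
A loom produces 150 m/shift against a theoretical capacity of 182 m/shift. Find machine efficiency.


Formula: Efficiency% = (Actual output / Theoretical output) * 100
Efficiency% = (150 / 182) * 100
Efficiency% = 0.824176 * 100 = 82.4176% ≈ 82.4%

82.4%


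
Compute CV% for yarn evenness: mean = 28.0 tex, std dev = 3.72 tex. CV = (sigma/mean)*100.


Formula: CV% = (standard deviation / mean) * 100
Step 1: Ratio = 3.72 / 28.0 = 0.132857
Step 2: CV% = 0.132857 * 100 = 13.2857% ≈ 13.3%

13.3%


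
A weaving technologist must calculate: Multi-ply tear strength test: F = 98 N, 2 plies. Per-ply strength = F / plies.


Formula: Per-ply strength = Total force / Number of plies
Per-ply = 98 N / 2
Per-ply = 49 N

49 N


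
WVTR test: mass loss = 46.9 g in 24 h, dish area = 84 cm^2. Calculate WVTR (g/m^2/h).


Formula: WVTR = mass_loss / (area * time)
Step 1: Convert area: 84 cm^2 = 0.0084 m^2
Step 2: WVTR = 46.9 g / (0.0084 m^2 * 24 h)
Step 3: WVTR = 46.9 / 0.2016 = 232.6 g/m^2/h

232.6 g/m^2/h


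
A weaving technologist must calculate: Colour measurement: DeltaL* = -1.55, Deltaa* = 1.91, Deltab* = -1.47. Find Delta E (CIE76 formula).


Formula: Delta E = sqrt(dL*^2 + da*^2 + db*^2)
Step 1: dL*^2 = (-1.55)^2 = 2.4025
Step 2: da*^2 = 1.91^2 = 3.6481
Step 3: db*^2 = (-1.47)^2 = 2.1609
Step 4: Sum = 2.4025 + 3.6481 + 2.1609 = 8.2115
Step 5: Delta E = sqrt(8.2115) = 2.87

2.87 Delta E


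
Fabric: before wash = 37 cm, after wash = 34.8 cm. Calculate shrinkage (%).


Formula: Shrinkage% = ((L_before - L_after) / L_before) * 100
Step 1: Shrinkage = 37 - 34.8 = 2.2 cm
Step 2: Shrinkage% = (2.2 / 37) * 100
Step 3: Shrinkage% = 0.059459 * 100 = 5.9459% ≈ 5.9%

5.9%


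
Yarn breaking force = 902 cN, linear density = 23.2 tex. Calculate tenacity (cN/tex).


Formula: Tenacity = Breaking force / Linear density
Tenacity = 902 cN / 23.2 tex
Tenacity = 38.88 cN/tex

38.88 cN/tex


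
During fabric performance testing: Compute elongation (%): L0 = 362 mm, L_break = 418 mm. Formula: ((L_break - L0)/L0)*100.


Formula: Elongation (%) = ((L_break - L0) / L0) * 100
Step 1: Extension = 418 - 362 = 56 mm
Step 2: Elongation = (56 / 362) * 100
Step 3: Elongation = 0.154696 * 100 = 15.4696% ≈ 15.5%

15.5%


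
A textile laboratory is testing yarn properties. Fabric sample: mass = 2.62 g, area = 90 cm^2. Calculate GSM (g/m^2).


Formula: GSM = mass_g / area_m2
Step 1: Convert area: 90 cm^2 = 90 / 10000 = 0.009 m^2
Step 2: GSM = 2.62 g / 0.009 m^2 = 291.1 g/m^2

291.1 g/m^2


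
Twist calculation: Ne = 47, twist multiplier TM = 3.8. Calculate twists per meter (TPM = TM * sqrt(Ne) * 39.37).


Formula: TPM = TM * sqrt(Ne) * 39.37
Step 1: sqrt(Ne) = sqrt(47) = 6.8557
Step 2: TM * sqrt(Ne) = 3.8 * 6.8557 = 26.0517
Step 3: TPM = 26.0517 * 39.37 = 1026 twists/m

1026 twists/m


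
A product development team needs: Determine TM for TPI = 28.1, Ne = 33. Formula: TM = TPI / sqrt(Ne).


Formula: TM = TPI / sqrt(Ne)
Step 1: sqrt(Ne) = sqrt(33) = 5.7446
Step 2: TM = 28.1 / 5.7446 = 4.89

4.89 TM


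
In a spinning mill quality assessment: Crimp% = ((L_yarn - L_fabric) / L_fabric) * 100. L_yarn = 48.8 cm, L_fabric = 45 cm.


Formula: Crimp% = ((L_yarn - L_fabric) / L_fabric) * 100
Step 1: Extension = 48.8 - 45 = 3.8 cm
Step 2: Crimp% = (3.8 / 45) * 100
Step 3: Crimp% = 0.084444 * 100 = 8.4444% ≈ 8.4%

8.4%


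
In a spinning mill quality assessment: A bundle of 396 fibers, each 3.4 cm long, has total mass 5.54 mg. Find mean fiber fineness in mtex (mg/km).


Formula: fineness (mtex) = mass (mg) / total length (km) = (mass_mg / total_length_m) * 1000
Step 1: Convert fiber length: 3.4 cm = 0.034 m
Step 2: Total fiber length = 396 * 0.034 = 13.464 m
Step 3: Linear density = 5.54 mg / 13.464 m = 0.4115 mg/m
Step 4: fineness = 0.4115 * 1000 = 411.5 mtex

411.5 mtex


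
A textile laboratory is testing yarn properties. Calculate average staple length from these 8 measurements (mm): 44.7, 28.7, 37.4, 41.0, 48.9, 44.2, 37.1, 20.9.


Formula: Mean = sum of lengths / count
Sum = 44.7 + 28.7 + 37.4 + 41.0 + 48.9 + 44.2 + 37.1 + 20.9
Sum = 302.9 mm
Mean = 302.9 / 8 = 37.86 mm

37.86 mm


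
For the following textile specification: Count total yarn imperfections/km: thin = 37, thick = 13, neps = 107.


Formula: Total = thin places + thick places + neps
Total = 37 + 13 + 107
Total = 157 imperfections/km

157 imperfections/km


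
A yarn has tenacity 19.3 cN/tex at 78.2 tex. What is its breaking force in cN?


Formula: Breaking force = Tenacity * Linear density
F = 19.3 cN/tex * 78.2 tex
F = 1509.26 cN

1509.26 cN


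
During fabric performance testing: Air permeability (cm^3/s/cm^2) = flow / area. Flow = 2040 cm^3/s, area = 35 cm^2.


Formula: Air Permeability = Airflow / Test Area
AP = 2040 cm^3/s / 35 cm^2
AP = 58.3 cm^3/s/cm^2

58.3 cm^3/s/cm^2


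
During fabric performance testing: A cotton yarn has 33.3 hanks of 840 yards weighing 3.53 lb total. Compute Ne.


Formula: Ne = hanks / mass_lb
Substituting: Ne = 33.3 / 3.53
Ne = 9.4

9.4 Ne


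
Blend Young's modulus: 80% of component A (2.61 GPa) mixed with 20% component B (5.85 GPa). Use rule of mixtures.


Formula: Blend property = (fraction_A * property_A) + (fraction_B * property_B)
Step 1: Contribution A = 80/100 * 2.61 GPa = 2.088 GPa
Step 2: Contribution B = 20/100 * 5.85 GPa = 1.17 GPa
Step 3: Blend Young's modulus = 2.088 + 1.17 = 3.258 GPa

3.258 GPa


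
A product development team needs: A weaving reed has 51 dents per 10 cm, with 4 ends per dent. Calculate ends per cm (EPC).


Formula: EPC = (dents per 10 cm * ends per dent) / 10
Step 1: Total ends per 10 cm = 51 * 4 = 204
Step 2: EPC = 204 / 10 = 20.4 ends/cm

20.4 ends/cm


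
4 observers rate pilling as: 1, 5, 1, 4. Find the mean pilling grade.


Formula: Mean = sum / count
Sum = 1 + 5 + 1 + 4 = 11
Mean = 11 / 4 = 2.8

2.8


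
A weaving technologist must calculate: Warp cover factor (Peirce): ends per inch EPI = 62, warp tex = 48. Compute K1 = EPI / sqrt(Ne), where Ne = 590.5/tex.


Formula: K1 = EPI / sqrt(Ne), with Ne = 590.5 / tex_warp
Step 1: Ne = 590.5 / 48 = 12.302
Step 2: sqrt(Ne) = sqrt(12.302) = 3.5074
Step 3: K1 = 62 / 3.5074 = 17.7

17.7


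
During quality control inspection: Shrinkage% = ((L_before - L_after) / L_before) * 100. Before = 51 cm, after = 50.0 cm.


Formula: Shrinkage% = ((L_before - L_after) / L_before) * 100
Step 1: Shrinkage = 51 - 50.0 = 1.0 cm
Step 2: Shrinkage% = (1.0 / 51) * 100
Step 3: Shrinkage% = 0.019608 * 100 = 1.9608% ≈ 2.0%

2.0%


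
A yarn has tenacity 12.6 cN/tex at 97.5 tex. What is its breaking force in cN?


Formula: Breaking force = Tenacity * Linear density
F = 12.6 cN/tex * 97.5 tex
F = 1228.50 cN

1228.50 cN


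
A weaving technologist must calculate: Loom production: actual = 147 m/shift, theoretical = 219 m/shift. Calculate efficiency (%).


Formula: Efficiency% = (Actual output / Theoretical output) * 100
Efficiency% = (147 / 219) * 100
Efficiency% = 0.671233 * 100 = 67.1233% ≈ 67.1%

67.1%


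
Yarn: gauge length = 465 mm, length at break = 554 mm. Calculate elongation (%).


Formula: Elongation (%) = ((L_break - L0) / L0) * 100
Step 1: Extension = 554 - 465 = 89 mm
Step 2: Elongation = (89 / 465) * 100
Step 3: Elongation = 0.191398 * 100 = 19.1398% ≈ 19.1%

19.1%


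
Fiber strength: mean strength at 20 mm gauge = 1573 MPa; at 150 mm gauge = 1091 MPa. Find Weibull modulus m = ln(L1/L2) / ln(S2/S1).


Formula: m = ln(L1/L2) / ln(S2/S1)
Step 1: ln(L1/L2) = ln(20/150) = -2.01490
Step 2: S2/S1 = 1091/1573 = 0.69358
Step 3: ln(S2/S1) = ln(0.69358) = -0.36589
Step 4: m = -2.01490 / -0.36589 = 5.51

5.51 (Weibull m)


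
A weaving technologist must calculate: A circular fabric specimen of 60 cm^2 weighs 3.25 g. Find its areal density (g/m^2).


Formula: GSM = mass_g / area_m2
Step 1: Convert area: 60 cm^2 = 60 / 10000 = 0.006 m^2
Step 2: GSM = 3.25 g / 0.006 m^2 = 541.7 g/m^2

541.7 g/m^2


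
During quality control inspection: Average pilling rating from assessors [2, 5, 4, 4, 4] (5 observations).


Formula: Mean = sum / count
Sum = 2 + 5 + 4 + 4 + 4 = 19
Mean = 19 / 5 = 3.8

3.8


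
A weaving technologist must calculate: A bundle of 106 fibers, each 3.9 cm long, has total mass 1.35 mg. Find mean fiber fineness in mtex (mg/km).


Formula: fineness (mtex) = mass (mg) / total length (km) = (mass_mg / total_length_m) * 1000
Step 1: Convert fiber length: 3.9 cm = 0.039 m
Step 2: Total fiber length = 106 * 0.039 = 4.134 m
Step 3: Linear density = 1.35 mg / 4.134 m = 0.3266 mg/m
Step 4: fineness = 0.3266 * 1000 = 326.6 mtex

326.6 mtex


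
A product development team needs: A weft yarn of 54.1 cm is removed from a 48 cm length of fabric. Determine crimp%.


Formula: Crimp% = ((L_yarn - L_fabric) / L_fabric) * 100
Step 1: Extension = 54.1 - 48 = 6.1 cm
Step 2: Crimp% = (6.1 / 48) * 100
Step 3: Crimp% = 0.127083 * 100 = 12.7083% ≈ 12.7%

12.7%


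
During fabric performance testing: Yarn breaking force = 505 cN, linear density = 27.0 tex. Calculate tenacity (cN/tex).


Formula: Tenacity = Breaking force / Linear density
Tenacity = 505 cN / 27.0 tex
Tenacity = 18.70 cN/tex

18.70 cN/tex


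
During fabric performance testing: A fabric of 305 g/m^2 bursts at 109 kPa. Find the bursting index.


Formula: Bursting Index = Bursting Strength / Fabric GSM
BI = 109 kPa / 305 g/m^2
BI = 0.357 kPa/(g/m^2)

0.357 kPa/(g/m^2)


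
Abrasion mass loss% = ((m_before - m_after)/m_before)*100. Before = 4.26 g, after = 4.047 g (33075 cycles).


Formula: Mass loss% = ((m_before - m_after) / m_before) * 100
Step 1: Mass loss = 4.26 - 4.047 = 0.213 g
Step 2: Ratio = 0.213 / 4.26 = 0.05
Step 3: Mass loss% = 0.05 * 100 = 5.00%

5.00%


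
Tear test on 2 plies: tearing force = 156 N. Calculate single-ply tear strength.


Formula: Per-ply strength = Total force / Number of plies
Per-ply = 156 N / 2
Per-ply = 78 N

78 N


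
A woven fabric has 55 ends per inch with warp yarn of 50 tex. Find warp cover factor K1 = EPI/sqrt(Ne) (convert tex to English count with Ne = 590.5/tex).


Formula: K1 = EPI / sqrt(Ne), with Ne = 590.5 / tex_warp
Step 1: Ne = 590.5 / 50 = 11.81
Step 2: sqrt(Ne) = sqrt(11.81) = 3.4366
Step 3: K1 = 55 / 3.4366 = 16.0

16.0


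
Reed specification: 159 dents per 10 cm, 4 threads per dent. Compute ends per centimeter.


Formula: EPC = (dents per 10 cm * ends per dent) / 10
Step 1: Total ends per 10 cm = 159 * 4 = 636
Step 2: EPC = 636 / 10 = 63.6 ends/cm

63.6 ends/cm


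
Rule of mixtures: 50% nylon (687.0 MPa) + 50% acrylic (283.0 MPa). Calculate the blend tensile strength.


Formula: Blend property = (fraction_A * property_A) + (fraction_B * property_B)
Step 1: Contribution A = 50/100 * 687.0 MPa = 343.5 MPa
Step 2: Contribution B = 50/100 * 283.0 MPa = 141.5 MPa
Step 3: Blend tensile strength = 343.5 + 141.5 = 485.0 MPa

485.0 MPa


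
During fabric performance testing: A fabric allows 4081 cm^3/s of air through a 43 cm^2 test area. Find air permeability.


Formula: Air Permeability = Airflow / Test Area
AP = 4081 cm^3/s / 43 cm^2
AP = 94.9 cm^3/s/cm^2

94.9 cm^3/s/cm^2


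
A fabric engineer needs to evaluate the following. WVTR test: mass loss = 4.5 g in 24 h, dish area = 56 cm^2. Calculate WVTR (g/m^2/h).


Formula: WVTR = mass_loss / (area * time)
Step 1: Convert area: 56 cm^2 = 0.0056 m^2
Step 2: WVTR = 4.5 g / (0.0056 m^2 * 24 h)
Step 3: WVTR = 4.5 / 0.1344 = 33.5 g/m^2/h

33.5 g/m^2/h


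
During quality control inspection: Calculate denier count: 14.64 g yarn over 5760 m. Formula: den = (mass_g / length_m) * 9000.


Formula: den = (mass_g / length_m) * 9000
Substituting: den = (14.64 / 5760) * 9000
Intermediate: 14.64 / 5760 = 0.00254167 g/m
den = 0.00254167 * 9000 = 22.9 denier

22.9 denier


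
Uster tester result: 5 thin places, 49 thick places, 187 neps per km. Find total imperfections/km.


Formula: Total = thin places + thick places + neps
Total = 5 + 49 + 187
Total = 241 imperfections/km

241 imperfections/km


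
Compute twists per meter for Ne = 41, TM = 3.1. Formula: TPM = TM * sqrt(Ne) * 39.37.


Formula: TPM = TM * sqrt(Ne) * 39.37
Step 1: sqrt(Ne) = sqrt(41) = 6.4031
Step 2: TM * sqrt(Ne) = 3.1 * 6.4031 = 19.8496
Step 3: TPM = 19.8496 * 39.37 = 781 twists/m

781 twists/m


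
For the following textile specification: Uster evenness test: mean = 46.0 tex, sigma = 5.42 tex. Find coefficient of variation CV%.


Formula: CV% = (standard deviation / mean) * 100
Step 1: Ratio = 5.42 / 46.0 = 0.117826
Step 2: CV% = 0.117826 * 100 = 11.7826% ≈ 11.8%

11.8%


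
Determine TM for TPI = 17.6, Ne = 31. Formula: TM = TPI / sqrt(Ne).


Formula: TM = TPI / sqrt(Ne)
Step 1: sqrt(Ne) = sqrt(31) = 5.5678
Step 2: TM = 17.6 / 5.5678 = 3.16

3.16 TM


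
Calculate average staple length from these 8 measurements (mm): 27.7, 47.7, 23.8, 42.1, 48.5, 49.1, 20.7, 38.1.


Formula: Mean = sum of lengths / count
Sum = 27.7 + 47.7 + 23.8 + 42.1 + 48.5 + 49.1 + 20.7 + 38.1
Sum = 297.7 mm
Mean = 297.7 / 8 = 37.21 mm

37.21 mm


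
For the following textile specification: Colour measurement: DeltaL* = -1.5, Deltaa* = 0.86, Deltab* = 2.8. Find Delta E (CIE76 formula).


Formula: Delta E = sqrt(dL*^2 + da*^2 + db*^2)
Step 1: dL*^2 = (-1.5)^2 = 2.25
Step 2: da*^2 = 0.86^2 = 0.7396
Step 3: db*^2 = 2.8^2 = 7.84
Step 4: Sum = 2.25 + 0.7396 + 7.84 = 10.8296
Step 5: Delta E = sqrt(10.8296) = 3.29

3.29 Delta E


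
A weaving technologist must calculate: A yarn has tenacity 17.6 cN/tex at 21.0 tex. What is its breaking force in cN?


Formula: Breaking force = Tenacity * Linear density
F = 17.6 cN/tex * 21.0 tex
F = 369.60 cN

369.60 cN


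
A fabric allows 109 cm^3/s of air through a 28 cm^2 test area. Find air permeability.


Formula: Air Permeability = Airflow / Test Area
AP = 109 cm^3/s / 28 cm^2
AP = 3.9 cm^3/s/cm^2

3.9 cm^3/s/cm^2


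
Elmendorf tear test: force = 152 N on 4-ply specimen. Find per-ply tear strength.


Formula: Per-ply strength = Total force / Number of plies
Per-ply = 152 N / 4
Per-ply = 38 N

38 N


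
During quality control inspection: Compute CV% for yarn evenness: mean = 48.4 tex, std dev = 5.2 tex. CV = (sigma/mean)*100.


Formula: CV% = (standard deviation / mean) * 100
Step 1: Ratio = 5.2 / 48.4 = 0.107438
Step 2: CV% = 0.107438 * 100 = 10.7438% ≈ 10.7%

10.7%


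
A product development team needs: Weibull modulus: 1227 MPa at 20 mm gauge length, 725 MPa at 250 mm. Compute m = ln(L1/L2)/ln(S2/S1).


Formula: m = ln(L1/L2) / ln(S2/S1)
Step 1: ln(L1/L2) = ln(20/250) = -2.52573
Step 2: S2/S1 = 725/1227 = 0.59087
Step 3: ln(S2/S1) = ln(0.59087) = -0.52616
Step 4: m = -2.52573 / -0.52616 = 4.80

4.80 (Weibull m)


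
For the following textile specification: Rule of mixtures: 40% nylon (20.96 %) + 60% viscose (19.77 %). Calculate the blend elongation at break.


Formula: Blend property = (fraction_A * property_A) + (fraction_B * property_B)
Step 1: Contribution A = 40/100 * 20.96 % = 8.384 %
Step 2: Contribution B = 60/100 * 19.77 % = 11.862 %
Step 3: Blend elongation at break = 8.384 + 11.862 = 20.246 %

20.246 %


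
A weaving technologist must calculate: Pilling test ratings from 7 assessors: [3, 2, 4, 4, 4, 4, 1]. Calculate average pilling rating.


Formula: Mean = sum / count
Sum = 3 + 2 + 4 + 4 + 4 + 4 + 1 = 22
Mean = 22 / 7 = 3.1

3.1


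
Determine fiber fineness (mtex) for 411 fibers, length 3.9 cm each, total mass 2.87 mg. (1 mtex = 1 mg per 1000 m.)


Formula: fineness (mtex) = mass (mg) / total length (km) = (mass_mg / total_length_m) * 1000
Step 1: Convert fiber length: 3.9 cm = 0.039 m
Step 2: Total fiber length = 411 * 0.039 = 16.029 m
Step 3: Linear density = 2.87 mg / 16.029 m = 0.1791 mg/m
Step 4: fineness = 0.1791 * 1000 = 179.1 mtex

179.1 mtex


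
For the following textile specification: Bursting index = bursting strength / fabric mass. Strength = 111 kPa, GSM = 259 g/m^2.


Formula: Bursting Index = Bursting Strength / Fabric GSM
BI = 111 kPa / 259 g/m^2
BI = 0.429 kPa/(g/m^2)

0.429 kPa/(g/m^2)


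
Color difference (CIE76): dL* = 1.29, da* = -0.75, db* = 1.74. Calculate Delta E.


Formula: Delta E = sqrt(dL*^2 + da*^2 + db*^2)
Step 1: dL*^2 = 1.29^2 = 1.6641
Step 2: da*^2 = (-0.75)^2 = 0.5625
Step 3: db*^2 = 1.74^2 = 3.0276
Step 4: Sum = 1.6641 + 0.5625 + 3.0276 = 5.2542
Step 5: Delta E = sqrt(5.2542) = 2.29

2.29 Delta E


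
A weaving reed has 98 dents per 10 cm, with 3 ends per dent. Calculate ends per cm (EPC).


Formula: EPC = (dents per 10 cm * ends per dent) / 10
Step 1: Total ends per 10 cm = 98 * 3 = 294
Step 2: EPC = 294 / 10 = 29.4 ends/cm

29.4 ends/cm


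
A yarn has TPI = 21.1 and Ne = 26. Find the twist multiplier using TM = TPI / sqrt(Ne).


Formula: TM = TPI / sqrt(Ne)
Step 1: sqrt(Ne) = sqrt(26) = 5.099
Step 2: TM = 21.1 / 5.099 = 4.14

4.14 TM


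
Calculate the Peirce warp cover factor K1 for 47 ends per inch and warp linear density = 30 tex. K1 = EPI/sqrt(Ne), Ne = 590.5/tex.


Formula: K1 = EPI / sqrt(Ne), with Ne = 590.5 / tex_warp
Step 1: Ne = 590.5 / 30 = 19.683
Step 2: sqrt(Ne) = sqrt(19.683) = 4.4366
Step 3: K1 = 47 / 4.4366 = 10.6

10.6


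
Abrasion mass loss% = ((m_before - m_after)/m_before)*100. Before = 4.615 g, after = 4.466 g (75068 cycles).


Formula: Mass loss% = ((m_before - m_after) / m_before) * 100
Step 1: Mass loss = 4.615 - 4.466 = 0.149 g
Step 2: Ratio = 0.149 / 4.615 = 0.032286
Step 3: Mass loss% = 0.032286 * 100 = 3.2286% ≈ 3.23%

3.23%


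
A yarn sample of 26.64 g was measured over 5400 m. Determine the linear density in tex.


Formula: Tex = (mass_g / length_m) * 1000
Substituting: Tex = (26.64 / 5400) * 1000
Intermediate: 26.64 / 5400 = 0.00493333 g/m
Tex = 0.00493333 * 1000 = 4.93 tex

4.93 tex


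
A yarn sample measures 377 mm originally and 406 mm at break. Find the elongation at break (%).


Formula: Elongation (%) = ((L_break - L0) / L0) * 100
Step 1: Extension = 406 - 377 = 29 mm
Step 2: Elongation = (29 / 377) * 100
Step 3: Elongation = 0.076923 * 100 = 7.6923% ≈ 7.7%

7.7%


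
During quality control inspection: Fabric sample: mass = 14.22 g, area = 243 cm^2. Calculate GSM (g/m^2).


Formula: GSM = mass_g / area_m2
Step 1: Convert area: 243 cm^2 = 243 / 10000 = 0.0243 m^2
Step 2: GSM = 14.22 g / 0.0243 m^2 = 585.2 g/m^2

585.2 g/m^2


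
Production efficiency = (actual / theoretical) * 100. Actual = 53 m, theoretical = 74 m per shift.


Formula: Efficiency% = (Actual output / Theoretical output) * 100
Efficiency% = (53 / 74) * 100
Efficiency% = 0.716216 * 100 = 71.6216% ≈ 71.6%

71.6%


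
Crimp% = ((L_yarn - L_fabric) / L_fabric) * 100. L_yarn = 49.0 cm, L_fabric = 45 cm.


Formula: Crimp% = ((L_yarn - L_fabric) / L_fabric) * 100
Step 1: Extension = 49.0 - 45 = 4.0 cm
Step 2: Crimp% = (4.0 / 45) * 100
Step 3: Crimp% = 0.088889 * 100 = 8.8889% ≈ 8.9%

8.9%


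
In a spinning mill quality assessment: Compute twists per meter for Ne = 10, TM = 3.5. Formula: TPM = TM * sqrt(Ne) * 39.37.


Formula: TPM = TM * sqrt(Ne) * 39.37
Step 1: sqrt(Ne) = sqrt(10) = 3.1623
Step 2: TM * sqrt(Ne) = 3.5 * 3.1623 = 11.0681
Step 3: TPM = 11.0681 * 39.37 = 436 twists/m

436 twists/m


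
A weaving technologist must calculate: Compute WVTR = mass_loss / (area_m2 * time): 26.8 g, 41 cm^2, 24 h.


Formula: WVTR = mass_loss / (area * time)
Step 1: Convert area: 41 cm^2 = 0.0041 m^2
Step 2: WVTR = 26.8 g / (0.0041 m^2 * 24 h)
Step 3: WVTR = 26.8 / 0.0984 = 272.4 g/m^2/h

272.4 g/m^2/h


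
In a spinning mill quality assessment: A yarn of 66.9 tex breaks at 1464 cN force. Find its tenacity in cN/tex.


Formula: Tenacity = Breaking force / Linear density
Tenacity = 1464 cN / 66.9 tex
Tenacity = 21.88 cN/tex

21.88 cN/tex


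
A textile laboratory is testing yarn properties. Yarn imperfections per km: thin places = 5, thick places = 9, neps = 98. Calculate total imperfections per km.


Formula: Total = thin places + thick places + neps
Total = 5 + 9 + 98
Total = 112 imperfections/km

112 imperfections/km


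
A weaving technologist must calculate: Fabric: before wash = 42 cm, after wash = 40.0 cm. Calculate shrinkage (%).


Formula: Shrinkage% = ((L_before - L_after) / L_before) * 100
Step 1: Shrinkage = 42 - 40.0 = 2.0 cm
Step 2: Shrinkage% = (2.0 / 42) * 100
Step 3: Shrinkage% = 0.047619 * 100 = 4.7619% ≈ 4.8%

4.8%


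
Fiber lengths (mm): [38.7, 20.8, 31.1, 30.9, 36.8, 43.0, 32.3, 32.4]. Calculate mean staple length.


Formula: Mean = sum of lengths / count
Sum = 38.7 + 20.8 + 31.1 + 30.9 + 36.8 + 43.0 + 32.3 + 32.4
Sum = 266.0 mm
Mean = 266.0 / 8 = 33.25 mm

33.25 mm


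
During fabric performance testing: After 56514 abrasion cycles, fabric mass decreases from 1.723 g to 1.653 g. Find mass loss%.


Formula: Mass loss% = ((m_before - m_after) / m_before) * 100
Step 1: Mass loss = 1.723 - 1.653 = 0.07 g
Step 2: Ratio = 0.07 / 1.723 = 0.0406268
Step 3: Mass loss% = 0.0406268 * 100 = 4.06268% ≈ 4.06%

4.06%


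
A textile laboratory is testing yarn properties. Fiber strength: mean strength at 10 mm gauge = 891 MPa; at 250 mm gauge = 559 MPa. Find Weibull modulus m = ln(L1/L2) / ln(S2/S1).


Formula: m = ln(L1/L2) / ln(S2/S1)
Step 1: ln(L1/L2) = ln(10/250) = -3.21888
Step 2: S2/S1 = 559/891 = 0.62738
Step 3: ln(S2/S1) = ln(0.62738) = -0.46620
Step 4: m = -3.21888 / -0.46620 = 6.90

6.90 (Weibull m)


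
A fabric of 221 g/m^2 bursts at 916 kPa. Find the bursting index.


Formula: Bursting Index = Bursting Strength / Fabric GSM
BI = 916 kPa / 221 g/m^2
BI = 4.145 kPa/(g/m^2)

4.145 kPa/(g/m^2)


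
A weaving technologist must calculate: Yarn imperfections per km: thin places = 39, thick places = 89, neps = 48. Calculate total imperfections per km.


Formula: Total = thin places + thick places + neps
Total = 39 + 89 + 48
Total = 176 imperfections/km

176 imperfections/km


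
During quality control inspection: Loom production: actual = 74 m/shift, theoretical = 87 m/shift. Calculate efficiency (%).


Formula: Efficiency% = (Actual output / Theoretical output) * 100
Efficiency% = (74 / 87) * 100
Efficiency% = 0.850575 * 100 = 85.0575% ≈ 85.1%

85.1%


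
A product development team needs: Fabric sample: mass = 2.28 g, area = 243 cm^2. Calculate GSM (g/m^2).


Formula: GSM = mass_g / area_m2
Step 1: Convert area: 243 cm^2 = 243 / 10000 = 0.0243 m^2
Step 2: GSM = 2.28 g / 0.0243 m^2 = 93.8 g/m^2

93.8 g/m^2


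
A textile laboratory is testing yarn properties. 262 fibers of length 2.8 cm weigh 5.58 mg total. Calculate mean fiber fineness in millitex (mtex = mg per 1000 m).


Formula: fineness (mtex) = mass (mg) / total length (km) = (mass_mg / total_length_m) * 1000
Step 1: Convert fiber length: 2.8 cm = 0.028 m
Step 2: Total fiber length = 262 * 0.028 = 7.336 m
Step 3: Linear density = 5.58 mg / 7.336 m = 0.7606 mg/m
Step 4: fineness = 0.7606 * 1000 = 760.6 mtex

760.6 mtex


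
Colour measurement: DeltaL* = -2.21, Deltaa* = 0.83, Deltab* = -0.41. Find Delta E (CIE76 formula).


Formula: Delta E = sqrt(dL*^2 + da*^2 + db*^2)
Step 1: dL*^2 = (-2.21)^2 = 4.8841
Step 2: da*^2 = 0.83^2 = 0.6889
Step 3: db*^2 = (-0.41)^2 = 0.1681
Step 4: Sum = 4.8841 + 0.6889 + 0.1681 = 5.7411
Step 5: Delta E = sqrt(5.7411) = 2.4

2.4 Delta E


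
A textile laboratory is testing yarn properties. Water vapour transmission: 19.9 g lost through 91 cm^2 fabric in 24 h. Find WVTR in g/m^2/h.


Formula: WVTR = mass_loss / (area * time)
Step 1: Convert area: 91 cm^2 = 0.0091 m^2
Step 2: WVTR = 19.9 g / (0.0091 m^2 * 24 h)
Step 3: WVTR = 19.9 / 0.2184 = 91.1 g/m^2/h

91.1 g/m^2/h


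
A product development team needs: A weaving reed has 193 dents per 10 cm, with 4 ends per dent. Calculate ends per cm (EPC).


Formula: EPC = (dents per 10 cm * ends per dent) / 10
Step 1: Total ends per 10 cm = 193 * 4 = 772
Step 2: EPC = 772 / 10 = 77.2 ends/cm

77.2 ends/cm


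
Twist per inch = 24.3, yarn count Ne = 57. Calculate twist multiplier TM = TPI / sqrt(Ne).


Formula: TM = TPI / sqrt(Ne)
Step 1: sqrt(Ne) = sqrt(57) = 7.5498
Step 2: TM = 24.3 / 7.5498 = 3.22

3.22 TM


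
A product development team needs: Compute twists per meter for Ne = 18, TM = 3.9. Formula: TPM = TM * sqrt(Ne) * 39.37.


Formula: TPM = TM * sqrt(Ne) * 39.37
Step 1: sqrt(Ne) = sqrt(18) = 4.2426
Step 2: TM * sqrt(Ne) = 3.9 * 4.2426 = 16.5461
Step 3: TPM = 16.5461 * 39.37 = 651 twists/m

651 twists/m


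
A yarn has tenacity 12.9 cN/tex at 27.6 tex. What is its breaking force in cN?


Formula: Breaking force = Tenacity * Linear density
F = 12.9 cN/tex * 27.6 tex
F = 356.04 cN

356.04 cN


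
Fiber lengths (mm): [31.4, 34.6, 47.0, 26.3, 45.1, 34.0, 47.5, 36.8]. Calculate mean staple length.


Formula: Mean = sum of lengths / count
Sum = 31.4 + 34.6 + 47.0 + 26.3 + 45.1 + 34.0 + 47.5 + 36.8
Sum = 302.7 mm
Mean = 302.7 / 8 = 37.84 mm

37.84 mm
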